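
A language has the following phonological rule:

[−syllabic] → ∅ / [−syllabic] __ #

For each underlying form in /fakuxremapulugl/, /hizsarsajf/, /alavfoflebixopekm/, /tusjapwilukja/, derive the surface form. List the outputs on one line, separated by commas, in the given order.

fakuxremapulug, hizsarsaj, alavfoflebixopek, tusjapwilukja

/fakuxremapulugl/: /l/ is the second consonant of a word-final cluster /gl/, so it deletes. → [fakuxremapulug].
/hizsarsajf/: /f/ is the second consonant of a word-final cluster /jf/, so it deletes. → [hizsarsaj].
/alavfoflebixopekm/: /m/ is the second consonant of a word-final cluster /km/, so it deletes. → [alavfoflebixopek].
/tusjapwilukja/: the rule's environment is not met; surfaces unchanged as [tusjapwilukja].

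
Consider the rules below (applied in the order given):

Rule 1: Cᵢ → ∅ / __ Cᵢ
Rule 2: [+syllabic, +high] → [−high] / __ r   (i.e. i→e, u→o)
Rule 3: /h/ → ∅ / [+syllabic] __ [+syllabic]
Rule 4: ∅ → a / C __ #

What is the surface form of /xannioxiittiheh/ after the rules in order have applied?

xanioxiitieha

Rule 1 (degemination): /nn/ is a geminate; the first /n/ deletes. /tt/ is a geminate; the first /t/ deletes. /xannioxiittiheh/ → xanioxiitiheh.
Rule 2 (pre-rhotic lowering): no segment meets the environment; /xanioxiitiheh/ is unchanged.
Rule 3 (intervocalic h-deletion): /h/ occurs between vowels /i/ and /e/, so it deletes. /xanioxiitiheh/ → xanioxiitieh.
Rule 4 (final a-epenthesis): the form ends in the consonant /h/, so [a] is inserted word-finally. /xanioxiitieh/ → xanioxiitieha.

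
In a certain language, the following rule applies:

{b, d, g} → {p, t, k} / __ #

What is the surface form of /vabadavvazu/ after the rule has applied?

No segment of /vabadavvazu/ meets the structural description of the rule, so the form surfaces unchanged.

vabadavvazu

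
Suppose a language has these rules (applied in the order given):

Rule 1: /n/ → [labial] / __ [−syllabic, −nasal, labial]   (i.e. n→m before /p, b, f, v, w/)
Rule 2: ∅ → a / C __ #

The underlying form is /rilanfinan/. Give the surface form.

rilamfinana

Rule 1 (nasal place assimilation): /n/ precedes the labial consonant /f/, so it assimilates in place to [m]. /rilanfinan/ → rilamfinan.
Rule 2 (final a-epenthesis): the form ends in the consonant /n/, so [a] is inserted word-finally. /rilamfinan/ → rilamfinana.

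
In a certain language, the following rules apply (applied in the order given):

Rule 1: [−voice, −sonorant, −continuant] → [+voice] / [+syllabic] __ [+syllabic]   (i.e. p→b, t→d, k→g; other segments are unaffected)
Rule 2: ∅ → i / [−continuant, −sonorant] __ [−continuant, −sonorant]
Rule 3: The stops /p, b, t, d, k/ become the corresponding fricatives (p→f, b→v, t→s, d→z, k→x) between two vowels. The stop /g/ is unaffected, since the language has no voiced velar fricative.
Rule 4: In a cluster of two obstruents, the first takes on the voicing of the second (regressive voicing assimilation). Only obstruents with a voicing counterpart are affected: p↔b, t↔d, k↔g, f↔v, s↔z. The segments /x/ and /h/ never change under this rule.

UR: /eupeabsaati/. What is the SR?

Rule 1 (intervocalic voicing): /p/ is a voiceless stop between vowels /u/ and /e/, so it voices to [b]. /t/ is a voiceless stop between vowels /a/ and /i/, so it voices to [d]. /eupeabsaati/ → eubeabsaadi.
Rule 2 (stop-cluster i-epenthesis): no segment meets the environment; /eubeabsaadi/ is unchanged.
Rule 3 (intervocalic spirantization): /b/ is a stop between vowels /u/ and /e/, so it spirantizes to the fricative [v]. /d/ is a stop between vowels /a/ and /i/, so it spirantizes to the fricative [z]. /eubeabsaadi/ → euveabsaazi.
Rule 4 (regressive voicing assimilation): /b/ precedes the voiceless obstruent /s/, so it devoices to [p] by assimilation. /euveabsaazi/ → euveapsaazi.

euveapsaazi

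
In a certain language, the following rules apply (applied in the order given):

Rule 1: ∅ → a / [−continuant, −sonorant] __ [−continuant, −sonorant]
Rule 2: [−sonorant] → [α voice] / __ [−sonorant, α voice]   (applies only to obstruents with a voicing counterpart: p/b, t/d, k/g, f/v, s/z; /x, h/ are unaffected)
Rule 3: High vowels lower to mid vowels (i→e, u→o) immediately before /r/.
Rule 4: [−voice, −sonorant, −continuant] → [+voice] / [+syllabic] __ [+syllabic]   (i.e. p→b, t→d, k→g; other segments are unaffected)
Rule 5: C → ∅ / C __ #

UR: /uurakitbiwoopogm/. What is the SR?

Rule 1 (stop-cluster a-epenthesis): /t/ and /b/ form a stop–stop cluster, so [a] is inserted between them. /uurakitbiwoopogm/ → uurakitabiwoopogm.
Rule 2 (regressive voicing assimilation): no segment meets the environment; /uurakitabiwoopogm/ is unchanged.
Rule 3 (pre-rhotic lowering): /u/ is a high vowel immediately before /r/, so it lowers to [o]. /uurakitabiwoopogm/ → uorakitabiwoopogm.
Rule 4 (intervocalic voicing): /k/ is a voiceless stop between vowels /a/ and /i/, so it voices to [g]. /t/ is a voiceless stop between vowels /i/ and /a/, so it voices to [d]. /p/ is a voiceless stop between vowels /o/ and /o/, so it voices to [b]. /uorakitabiwoopogm/ → uoragidabiwoobogm.
Rule 5 (final cluster simplification): /m/ is the second consonant of a word-final cluster /gm/, so it deletes. /uoragidabiwoobogm/ → uoragidabiwoobog.

uoragidabiwoobog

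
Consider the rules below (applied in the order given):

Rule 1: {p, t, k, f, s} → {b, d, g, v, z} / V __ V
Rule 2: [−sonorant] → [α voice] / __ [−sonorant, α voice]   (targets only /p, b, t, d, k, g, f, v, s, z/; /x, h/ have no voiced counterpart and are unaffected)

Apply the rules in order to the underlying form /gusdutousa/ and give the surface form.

Rule 1 (intervocalic voicing): /t/ is a voiceless obstruent between vowels /u/ and /o/, so it voices to [d]. /s/ is a voiceless obstruent between vowels /u/ and /a/, so it voices to [z]. /gusdutousa/ → gusdudouza.
Rule 2 (regressive voicing assimilation): /s/ precedes the voiced obstruent /d/, so it voices to [z] by assimilation. /gusdudouza/ → guzdudouza.

guzdudouza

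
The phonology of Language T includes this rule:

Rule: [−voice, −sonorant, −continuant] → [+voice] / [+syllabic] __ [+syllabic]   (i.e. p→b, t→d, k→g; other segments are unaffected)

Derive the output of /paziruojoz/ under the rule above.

paziruojoz

No segment of /paziruojoz/ meets the structural description of the rule, so the form surfaces unchanged.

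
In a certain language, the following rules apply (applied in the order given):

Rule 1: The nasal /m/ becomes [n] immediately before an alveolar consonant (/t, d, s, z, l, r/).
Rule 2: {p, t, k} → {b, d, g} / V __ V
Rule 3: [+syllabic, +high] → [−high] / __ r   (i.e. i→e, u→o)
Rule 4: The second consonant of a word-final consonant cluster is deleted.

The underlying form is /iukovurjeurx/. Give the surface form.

iugovorjeor

Rule 1 (nasal place assimilation): no segment meets the environment; /iukovurjeurx/ is unchanged.
Rule 2 (intervocalic voicing): /k/ is a voiceless stop between vowels /u/ and /o/, so it voices to [g]. /iukovurjeurx/ → iugovurjeurx.
Rule 3 (pre-rhotic lowering): /u/ is a high vowel immediately before /r/, so it lowers to [o]. /u/ is a high vowel immediately before /r/, so it lowers to [o]. /iugovurjeurx/ → iugovorjeorx.
Rule 4 (final cluster simplification): /x/ is the second consonant of a word-final cluster /rx/, so it deletes. /iugovorjeorx/ → iugovorjeor.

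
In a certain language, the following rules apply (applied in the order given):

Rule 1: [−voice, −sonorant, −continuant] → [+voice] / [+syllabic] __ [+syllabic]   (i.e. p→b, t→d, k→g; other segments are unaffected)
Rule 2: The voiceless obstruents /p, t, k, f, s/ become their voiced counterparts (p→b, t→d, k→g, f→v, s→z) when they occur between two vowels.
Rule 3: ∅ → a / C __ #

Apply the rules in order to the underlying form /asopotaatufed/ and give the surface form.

azobodaaduveda

Rule 1 (intervocalic voicing): /p/ is a voiceless stop between vowels /o/ and /o/, so it voices to [b]. /t/ is a voiceless stop between vowels /o/ and /a/, so it voices to [d]. /t/ is a voiceless stop between vowels /a/ and /u/, so it voices to [d]. /asopotaatufed/ → asobodaadufed.
Rule 2 (intervocalic voicing): /s/ is a voiceless obstruent between vowels /a/ and /o/, so it voices to [z]. /f/ is a voiceless obstruent between vowels /u/ and /e/, so it voices to [v]. /asobodaadufed/ → azobodaaduved.
Rule 3 (final a-epenthesis): the form ends in the consonant /d/, so [a] is inserted word-finally. /azobodaaduved/ → azobodaaduveda.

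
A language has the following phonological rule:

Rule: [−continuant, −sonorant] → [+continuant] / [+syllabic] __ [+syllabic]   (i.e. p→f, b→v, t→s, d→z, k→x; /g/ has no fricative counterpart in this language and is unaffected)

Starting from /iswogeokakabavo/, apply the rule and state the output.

/k/ is a stop between vowels /o/ and /a/, so it spirantizes to the fricative [x].
/k/ is a stop between vowels /a/ and /a/, so it spirantizes to the fricative [x].
/b/ is a stop between vowels /a/ and /a/, so it spirantizes to the fricative [v].
Surface form: [iswogeoxaxavavo].

iswogeoxaxavavo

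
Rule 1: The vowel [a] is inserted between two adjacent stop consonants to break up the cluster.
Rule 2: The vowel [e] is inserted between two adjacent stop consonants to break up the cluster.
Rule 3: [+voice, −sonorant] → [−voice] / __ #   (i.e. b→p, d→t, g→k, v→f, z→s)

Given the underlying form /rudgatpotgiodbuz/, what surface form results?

rudagatapotagiodabus

Rule 1 (stop-cluster a-epenthesis): /d/ and /g/ form a stop–stop cluster, so [a] is inserted between them. /t/ and /p/ form a stop–stop cluster, so [a] is inserted between them. /t/ and /g/ form a stop–stop cluster, so [a] is inserted between them. /d/ and /b/ form a stop–stop cluster, so [a] is inserted between them. /rudgatpotgiodbuz/ → rudagatapotagiodabuz.
Rule 2 (stop-cluster e-epenthesis): no segment meets the environment; /rudagatapotagiodabuz/ is unchanged.
Rule 3 (final devoicing): /z/ is a voiced obstruent in word-final position, so it devoices to [s]. /rudagatapotagiodabuz/ → rudagatapotagiodabus.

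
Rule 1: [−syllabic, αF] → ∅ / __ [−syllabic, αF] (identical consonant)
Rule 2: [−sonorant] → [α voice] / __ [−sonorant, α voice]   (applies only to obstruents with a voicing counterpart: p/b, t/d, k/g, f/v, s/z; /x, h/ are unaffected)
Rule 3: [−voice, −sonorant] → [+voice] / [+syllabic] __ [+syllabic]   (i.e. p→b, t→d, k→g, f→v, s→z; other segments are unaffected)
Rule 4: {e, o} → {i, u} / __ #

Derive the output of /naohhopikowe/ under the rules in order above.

Rule 1 (degemination): /hh/ is a geminate; the first /h/ deletes. /naohhopikowe/ → naohopikowe.
Rule 2 (regressive voicing assimilation): no segment meets the environment; /naohopikowe/ is unchanged.
Rule 3 (intervocalic voicing): /p/ is a voiceless obstruent between vowels /o/ and /i/, so it voices to [b]. /k/ is a voiceless obstruent between vowels /i/ and /o/, so it voices to [g]. /naohopikowe/ → naohobigowe.
Rule 4 (final vowel raising): /e/ is a mid vowel in word-final position, so it raises to [i]. /naohobigowe/ → naohobigowi.

naohobigowi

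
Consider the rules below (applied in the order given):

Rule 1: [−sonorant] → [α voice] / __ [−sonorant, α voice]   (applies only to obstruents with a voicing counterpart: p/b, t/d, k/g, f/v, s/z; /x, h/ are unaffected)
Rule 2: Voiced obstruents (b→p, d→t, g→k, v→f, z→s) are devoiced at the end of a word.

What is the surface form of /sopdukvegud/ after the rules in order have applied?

sobdugvegut

Rule 1 (regressive voicing assimilation): /p/ precedes the voiced obstruent /d/, so it voices to [b] by assimilation. /k/ precedes the voiced obstruent /v/, so it voices to [g] by assimilation. /sopdukvegud/ → sobdugvegud.
Rule 2 (final devoicing): /d/ is a voiced obstruent in word-final position, so it devoices to [t]. /sobdugvegud/ → sobdugvegut.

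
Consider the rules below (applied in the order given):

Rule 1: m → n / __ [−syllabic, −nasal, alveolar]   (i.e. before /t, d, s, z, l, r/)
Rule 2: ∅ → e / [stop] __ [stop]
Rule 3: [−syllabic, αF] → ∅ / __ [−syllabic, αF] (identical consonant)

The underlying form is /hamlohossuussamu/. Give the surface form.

Rule 1 (nasal place assimilation): /m/ precedes the alveolar consonant /l/, so it assimilates in place to [n]. /hamlohossuussamu/ → hanlohossuussamu.
Rule 2 (stop-cluster e-epenthesis): no segment meets the environment; /hanlohossuussamu/ is unchanged.
Rule 3 (degemination): /ss/ is a geminate; the first /s/ deletes. /ss/ is a geminate; the first /s/ deletes. /hanlohossuussamu/ → hanlohosuusamu.

hanlohosuusamu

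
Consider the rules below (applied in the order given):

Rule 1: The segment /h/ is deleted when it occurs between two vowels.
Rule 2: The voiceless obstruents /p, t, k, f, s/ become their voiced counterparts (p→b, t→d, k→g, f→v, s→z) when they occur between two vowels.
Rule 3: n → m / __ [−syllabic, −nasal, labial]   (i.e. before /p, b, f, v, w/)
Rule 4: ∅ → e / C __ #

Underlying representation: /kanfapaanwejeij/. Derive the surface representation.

kamfabaamwejeije

Rule 1 (intervocalic h-deletion): no segment meets the environment; /kanfapaanwejeij/ is unchanged.
Rule 2 (intervocalic voicing): /p/ is a voiceless obstruent between vowels /a/ and /a/, so it voices to [b]. /kanfapaanwejeij/ → kanfabaanwejeij.
Rule 3 (nasal place assimilation): /n/ precedes the labial consonant /f/, so it assimilates in place to [m]. /n/ precedes the labial consonant /w/, so it assimilates in place to [m]. /kanfabaanwejeij/ → kamfabaamwejeij.
Rule 4 (final e-epenthesis): the form ends in the consonant /j/, so [e] is inserted word-finally. /kamfabaamwejeij/ → kamfabaamwejeije.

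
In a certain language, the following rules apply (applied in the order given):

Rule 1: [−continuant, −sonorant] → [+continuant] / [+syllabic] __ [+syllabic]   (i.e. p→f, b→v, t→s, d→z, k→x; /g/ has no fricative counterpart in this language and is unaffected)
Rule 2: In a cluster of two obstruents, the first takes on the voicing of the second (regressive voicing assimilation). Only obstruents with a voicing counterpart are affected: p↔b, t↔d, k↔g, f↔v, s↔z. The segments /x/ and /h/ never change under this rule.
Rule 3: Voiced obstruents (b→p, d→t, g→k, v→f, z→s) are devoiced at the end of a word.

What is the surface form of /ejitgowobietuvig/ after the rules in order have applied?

ejidgowoviesuvik

Rule 1 (intervocalic spirantization): /b/ is a stop between vowels /o/ and /i/, so it spirantizes to the fricative [v]. /t/ is a stop between vowels /e/ and /u/, so it spirantizes to the fricative [s]. /ejitgowobietuvig/ → ejitgowoviesuvig.
Rule 2 (regressive voicing assimilation): /t/ precedes the voiced obstruent /g/, so it voices to [d] by assimilation. /ejitgowoviesuvig/ → ejidgowoviesuvig.
Rule 3 (final devoicing): /g/ is a voiced obstruent in word-final position, so it devoices to [k]. /ejidgowoviesuvig/ → ejidgowoviesuvik.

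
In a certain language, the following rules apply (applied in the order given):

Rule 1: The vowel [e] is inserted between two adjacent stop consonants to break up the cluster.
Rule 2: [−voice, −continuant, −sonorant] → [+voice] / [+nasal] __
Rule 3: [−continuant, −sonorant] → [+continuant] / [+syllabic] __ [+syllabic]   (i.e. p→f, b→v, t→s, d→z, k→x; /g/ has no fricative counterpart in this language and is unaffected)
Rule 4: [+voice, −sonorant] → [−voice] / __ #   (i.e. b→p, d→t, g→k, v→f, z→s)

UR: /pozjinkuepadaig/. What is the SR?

Rule 1 (stop-cluster e-epenthesis): no segment meets the environment; /pozjinkuepadaig/ is unchanged.
Rule 2 (post-nasal voicing): /k/ is a voiceless stop immediately after the nasal /n/, so it voices to [g]. /pozjinkuepadaig/ → pozjinguepadaig.
Rule 3 (intervocalic spirantization): /p/ is a stop between vowels /e/ and /a/, so it spirantizes to the fricative [f]. /d/ is a stop between vowels /a/ and /a/, so it spirantizes to the fricative [z]. /pozjinguepadaig/ → pozjinguefazaig.
Rule 4 (final devoicing): /g/ is a voiced obstruent in word-final position, so it devoices to [k]. /pozjinguefazaig/ → pozjinguefazaik.

pozjinguefazaik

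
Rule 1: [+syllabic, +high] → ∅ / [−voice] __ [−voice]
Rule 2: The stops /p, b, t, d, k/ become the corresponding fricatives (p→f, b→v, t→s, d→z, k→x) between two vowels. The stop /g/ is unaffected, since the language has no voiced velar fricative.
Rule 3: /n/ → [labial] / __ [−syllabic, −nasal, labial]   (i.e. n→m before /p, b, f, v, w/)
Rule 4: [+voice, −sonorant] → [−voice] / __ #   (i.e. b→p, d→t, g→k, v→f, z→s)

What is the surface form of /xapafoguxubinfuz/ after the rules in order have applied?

xafafoguxuvimfus

Rule 1 (high vowel syncope): no segment meets the environment; /xapafoguxubinfuz/ is unchanged.
Rule 2 (intervocalic spirantization): /p/ is a stop between vowels /a/ and /a/, so it spirantizes to the fricative [f]. /b/ is a stop between vowels /u/ and /i/, so it spirantizes to the fricative [v]. /xapafoguxubinfuz/ → xafafoguxuvinfuz.
Rule 3 (nasal place assimilation): /n/ precedes the labial consonant /f/, so it assimilates in place to [m]. /xafafoguxuvinfuz/ → xafafoguxuvimfuz.
Rule 4 (final devoicing): /z/ is a voiced obstruent in word-final position, so it devoices to [s]. /xafafoguxuvimfuz/ → xafafoguxuvimfus.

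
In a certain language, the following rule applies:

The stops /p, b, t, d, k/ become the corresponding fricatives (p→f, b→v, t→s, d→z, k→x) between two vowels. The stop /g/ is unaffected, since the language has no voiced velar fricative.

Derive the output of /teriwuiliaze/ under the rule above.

teriwuiliaze

No segment of /teriwuiliaze/ meets the structural description of the rule, so the form surfaces unchanged.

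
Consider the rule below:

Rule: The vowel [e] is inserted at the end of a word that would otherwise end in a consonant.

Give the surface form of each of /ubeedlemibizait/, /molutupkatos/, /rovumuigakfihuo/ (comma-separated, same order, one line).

ubeedlemibizaite, molutupkatose, rovumuigakfihuo

/ubeedlemibizait/: the form ends in the consonant /t/, so [e] is inserted word-finally. → [ubeedlemibizaite].
/molutupkatos/: the form ends in the consonant /s/, so [e] is inserted word-finally. → [molutupkatose].
/rovumuigakfihuo/: the rule's environment is not met; surfaces unchanged as [rovumuigakfihuo].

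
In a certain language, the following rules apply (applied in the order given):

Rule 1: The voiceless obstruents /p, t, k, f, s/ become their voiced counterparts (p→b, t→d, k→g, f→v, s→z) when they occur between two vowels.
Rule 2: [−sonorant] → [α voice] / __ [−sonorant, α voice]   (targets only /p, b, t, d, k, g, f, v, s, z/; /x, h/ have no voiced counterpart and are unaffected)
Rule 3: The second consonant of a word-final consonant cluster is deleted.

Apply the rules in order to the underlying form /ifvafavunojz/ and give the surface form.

ivvavavunoj

Rule 1 (intervocalic voicing): /f/ is a voiceless obstruent between vowels /a/ and /a/, so it voices to [v]. /ifvafavunojz/ → ifvavavunojz.
Rule 2 (regressive voicing assimilation): /f/ precedes the voiced obstruent /v/, so it voices to [v] by assimilation. /ifvavavunojz/ → ivvavavunojz.
Rule 3 (final cluster simplification): /z/ is the second consonant of a word-final cluster /jz/, so it deletes. /ivvavavunojz/ → ivvavavunoj.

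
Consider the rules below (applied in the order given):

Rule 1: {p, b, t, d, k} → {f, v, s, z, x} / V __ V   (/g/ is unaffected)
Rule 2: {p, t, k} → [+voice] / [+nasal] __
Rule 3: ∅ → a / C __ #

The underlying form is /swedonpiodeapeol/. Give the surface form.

Rule 1 (intervocalic spirantization): /d/ is a stop between vowels /e/ and /o/, so it spirantizes to the fricative [z]. /d/ is a stop between vowels /o/ and /e/, so it spirantizes to the fricative [z]. /p/ is a stop between vowels /a/ and /e/, so it spirantizes to the fricative [f]. /swedonpiodeapeol/ → swezonpiozeafeol.
Rule 2 (post-nasal voicing): /p/ is a voiceless stop immediately after the nasal /n/, so it voices to [b]. /swezonpiozeafeol/ → swezonbiozeafeol.
Rule 3 (final a-epenthesis): the form ends in the consonant /l/, so [a] is inserted word-finally. /swezonbiozeafeol/ → swezonbiozeafeola.

swezonbiozeafeola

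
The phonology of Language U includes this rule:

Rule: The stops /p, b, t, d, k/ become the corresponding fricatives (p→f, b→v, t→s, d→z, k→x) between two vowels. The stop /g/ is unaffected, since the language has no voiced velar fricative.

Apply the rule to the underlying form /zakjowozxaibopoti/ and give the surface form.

Scanning /zakjowozxaibopoti/: /k/ at position 3 is not in the conditioning environment; /b/ is a stop between vowels /i/ and /o/, so it spirantizes to the fricative [v]; /p/ is a stop between vowels /o/ and /o/, so it spirantizes to the fricative [f]; /t/ is a stop between vowels /o/ and /i/, so it spirantizes to the fricative [s].
Result: [zakjowozxaivofosi].

zakjowozxaivofosi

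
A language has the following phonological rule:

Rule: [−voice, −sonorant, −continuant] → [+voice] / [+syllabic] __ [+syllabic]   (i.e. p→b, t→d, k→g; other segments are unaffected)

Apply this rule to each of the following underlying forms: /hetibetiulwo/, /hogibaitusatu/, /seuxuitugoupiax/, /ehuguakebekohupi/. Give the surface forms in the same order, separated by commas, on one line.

/hetibetiulwo/: /t/ is a voiceless stop between vowels /e/ and /i/, so it voices to [d]. /t/ is a voiceless stop between vowels /e/ and /i/, so it voices to [d]. → [hedibediulwo].
/hogibaitusatu/: /t/ is a voiceless stop between vowels /i/ and /u/, so it voices to [d]. /t/ is a voiceless stop between vowels /a/ and /u/, so it voices to [d]. → [hogibaidusadu].
/seuxuitugoupiax/: /t/ is a voiceless stop between vowels /i/ and /u/, so it voices to [d]. /p/ is a voiceless stop between vowels /u/ and /i/, so it voices to [b]. → [seuxuidugoubiax].
/ehuguakebekohupi/: /k/ is a voiceless stop between vowels /a/ and /e/, so it voices to [g]. /k/ is a voiceless stop between vowels /e/ and /o/, so it voices to [g]. /p/ is a voiceless stop between vowels /u/ and /i/, so it voices to [b]. → [ehuguagebegohubi].

hedibediulwo, hogibaidusadu, seuxuidugoubiax, ehuguagebegohubi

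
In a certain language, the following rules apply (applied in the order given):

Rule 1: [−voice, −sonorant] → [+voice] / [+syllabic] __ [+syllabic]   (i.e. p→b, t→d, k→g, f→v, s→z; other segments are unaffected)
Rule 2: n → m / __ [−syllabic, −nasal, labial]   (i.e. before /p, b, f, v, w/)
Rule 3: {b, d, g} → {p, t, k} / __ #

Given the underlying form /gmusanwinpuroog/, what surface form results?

Rule 1 (intervocalic voicing): /s/ is a voiceless obstruent between vowels /u/ and /a/, so it voices to [z]. /gmusanwinpuroog/ → gmuzanwinpuroog.
Rule 2 (nasal place assimilation): /n/ precedes the labial consonant /w/, so it assimilates in place to [m]. /n/ precedes the labial consonant /p/, so it assimilates in place to [m]. /gmuzanwinpuroog/ → gmuzamwimpuroog.
Rule 3 (final devoicing): /g/ is a voiced stop in word-final position, so it devoices to [k]. /gmuzamwimpuroog/ → gmuzamwimpurook.

gmuzamwimpurook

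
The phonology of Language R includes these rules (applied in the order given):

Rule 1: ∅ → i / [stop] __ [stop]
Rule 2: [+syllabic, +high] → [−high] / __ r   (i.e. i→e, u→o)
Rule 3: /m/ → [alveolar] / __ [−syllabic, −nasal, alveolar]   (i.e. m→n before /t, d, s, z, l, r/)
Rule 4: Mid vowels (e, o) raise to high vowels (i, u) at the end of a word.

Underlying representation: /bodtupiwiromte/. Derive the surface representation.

boditupiweronti

Rule 1 (stop-cluster i-epenthesis): /d/ and /t/ form a stop–stop cluster, so [i] is inserted between them. /bodtupiwiromte/ → boditupiwiromte.
Rule 2 (pre-rhotic lowering): /i/ is a high vowel immediately before /r/, so it lowers to [e]. /boditupiwiromte/ → boditupiweromte.
Rule 3 (nasal place assimilation): /m/ precedes the alveolar consonant /t/, so it assimilates in place to [n]. /boditupiweromte/ → boditupiweronte.
Rule 4 (final vowel raising): /e/ is a mid vowel in word-final position, so it raises to [i]. /boditupiweronte/ → boditupiweronti.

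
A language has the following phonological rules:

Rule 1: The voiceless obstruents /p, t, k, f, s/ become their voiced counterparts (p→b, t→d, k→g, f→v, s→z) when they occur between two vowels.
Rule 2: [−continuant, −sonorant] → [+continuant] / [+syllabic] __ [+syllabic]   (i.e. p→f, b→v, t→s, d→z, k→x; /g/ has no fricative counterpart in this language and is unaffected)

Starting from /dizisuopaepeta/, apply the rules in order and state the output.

dizizuovaeveza

Rule 1 (intervocalic voicing): /s/ is a voiceless obstruent between vowels /i/ and /u/, so it voices to [z]. /p/ is a voiceless obstruent between vowels /o/ and /a/, so it voices to [b]. /p/ is a voiceless obstruent between vowels /e/ and /e/, so it voices to [b]. /t/ is a voiceless obstruent between vowels /e/ and /a/, so it voices to [d]. /dizisuopaepeta/ → dizizuobaebeda.
Rule 2 (intervocalic spirantization): /b/ is a stop between vowels /o/ and /a/, so it spirantizes to the fricative [v]. /b/ is a stop between vowels /e/ and /e/, so it spirantizes to the fricative [v]. /d/ is a stop between vowels /e/ and /a/, so it spirantizes to the fricative [z]. /dizizuobaebeda/ → dizizuovaeveza.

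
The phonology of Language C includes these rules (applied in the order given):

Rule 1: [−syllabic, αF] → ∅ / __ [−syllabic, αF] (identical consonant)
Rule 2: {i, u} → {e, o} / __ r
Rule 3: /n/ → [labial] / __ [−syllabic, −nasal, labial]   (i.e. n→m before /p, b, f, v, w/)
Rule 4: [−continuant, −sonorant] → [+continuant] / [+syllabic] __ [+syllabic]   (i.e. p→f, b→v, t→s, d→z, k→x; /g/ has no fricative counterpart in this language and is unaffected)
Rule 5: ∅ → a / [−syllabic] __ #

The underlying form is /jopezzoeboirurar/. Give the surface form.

Rule 1 (degemination): /zz/ is a geminate; the first /z/ deletes. /jopezzoeboirurar/ → jopezoeboirurar.
Rule 2 (pre-rhotic lowering): /i/ is a high vowel immediately before /r/, so it lowers to [e]. /u/ is a high vowel immediately before /r/, so it lowers to [o]. /jopezoeboirurar/ → jopezoeboerorar.
Rule 3 (nasal place assimilation): no segment meets the environment; /jopezoeboerorar/ is unchanged.
Rule 4 (intervocalic spirantization): /p/ is a stop between vowels /o/ and /e/, so it spirantizes to the fricative [f]. /b/ is a stop between vowels /e/ and /o/, so it spirantizes to the fricative [v]. /jopezoeboerorar/ → jofezoevoerorar.
Rule 5 (final a-epenthesis): the form ends in the consonant /r/, so [a] is inserted word-finally. /jofezoevoerorar/ → jofezoevoerorara.

jofezoevoerorara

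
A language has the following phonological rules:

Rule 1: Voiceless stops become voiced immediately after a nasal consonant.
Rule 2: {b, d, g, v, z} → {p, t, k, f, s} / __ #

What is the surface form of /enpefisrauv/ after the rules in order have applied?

enbefisrauf

Rule 1 (post-nasal voicing): /p/ is a voiceless stop immediately after the nasal /n/, so it voices to [b]. /enpefisrauv/ → enbefisrauv.
Rule 2 (final devoicing): /v/ is a voiced obstruent in word-final position, so it devoices to [f]. /enbefisrauv/ → enbefisrauf.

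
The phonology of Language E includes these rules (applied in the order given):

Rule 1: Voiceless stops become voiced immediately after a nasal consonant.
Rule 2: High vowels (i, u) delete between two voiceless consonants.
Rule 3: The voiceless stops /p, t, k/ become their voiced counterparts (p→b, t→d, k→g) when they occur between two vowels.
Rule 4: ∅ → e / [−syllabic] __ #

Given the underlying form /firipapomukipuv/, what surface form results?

Rule 1 (post-nasal voicing): no segment meets the environment; /firipapomukipuv/ is unchanged.
Rule 2 (high vowel syncope): /i/ is a high vowel flanked by voiceless consonants /k/ and /p/, so it deletes. /firipapomukipuv/ → firipapomukpuv.
Rule 3 (intervocalic voicing): /p/ is a voiceless stop between vowels /i/ and /a/, so it voices to [b]. /p/ is a voiceless stop between vowels /a/ and /o/, so it voices to [b]. /firipapomukpuv/ → firibabomukpuv.
Rule 4 (final e-epenthesis): the form ends in the consonant /v/, so [e] is inserted word-finally. /firibabomukpuv/ → firibabomukpuve.

firibabomukpuve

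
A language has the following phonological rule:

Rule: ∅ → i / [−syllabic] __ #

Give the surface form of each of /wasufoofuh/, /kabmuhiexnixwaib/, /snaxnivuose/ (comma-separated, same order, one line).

wasufoofuhi, kabmuhiexnixwaibi, snaxnivuose

/wasufoofuh/: the form ends in the consonant /h/, so [i] is inserted word-finally. → [wasufoofuhi].
/kabmuhiexnixwaib/: the form ends in the consonant /b/, so [i] is inserted word-finally. → [kabmuhiexnixwaibi].
/snaxnivuose/: the rule's environment is not met; surfaces unchanged as [snaxnivuose].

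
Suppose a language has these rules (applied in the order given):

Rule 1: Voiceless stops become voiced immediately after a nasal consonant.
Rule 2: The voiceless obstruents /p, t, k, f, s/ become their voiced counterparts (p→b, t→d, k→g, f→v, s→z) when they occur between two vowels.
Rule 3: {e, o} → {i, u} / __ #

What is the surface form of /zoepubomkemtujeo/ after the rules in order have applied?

Rule 1 (post-nasal voicing): /k/ is a voiceless stop immediately after the nasal /m/, so it voices to [g]. /t/ is a voiceless stop immediately after the nasal /m/, so it voices to [d]. /zoepubomkemtujeo/ → zoepubomgemdujeo.
Rule 2 (intervocalic voicing): /p/ is a voiceless obstruent between vowels /e/ and /u/, so it voices to [b]. /zoepubomgemdujeo/ → zoebubomgemdujeo.
Rule 3 (final vowel raising): /o/ is a mid vowel in word-final position, so it raises to [u]. /zoebubomgemdujeo/ → zoebubomgemdujeu.

zoebubomgemdujeu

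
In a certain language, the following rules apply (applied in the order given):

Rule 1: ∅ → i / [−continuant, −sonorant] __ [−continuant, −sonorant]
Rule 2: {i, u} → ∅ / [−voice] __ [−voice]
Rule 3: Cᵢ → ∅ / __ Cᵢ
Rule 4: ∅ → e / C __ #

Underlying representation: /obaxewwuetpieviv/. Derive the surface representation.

Rule 1 (stop-cluster i-epenthesis): /t/ and /p/ form a stop–stop cluster, so [i] is inserted between them. /obaxewwuetpieviv/ → obaxewwuetipieviv.
Rule 2 (high vowel syncope): /i/ is a high vowel flanked by voiceless consonants /t/ and /p/, so it deletes. /obaxewwuetipieviv/ → obaxewwuetpieviv.
Rule 3 (degemination): /ww/ is a geminate; the first /w/ deletes. /obaxewwuetpieviv/ → obaxewuetpieviv.
Rule 4 (final e-epenthesis): the form ends in the consonant /v/, so [e] is inserted word-finally. /obaxewuetpieviv/ → obaxewuetpievive.

obaxewuetpievive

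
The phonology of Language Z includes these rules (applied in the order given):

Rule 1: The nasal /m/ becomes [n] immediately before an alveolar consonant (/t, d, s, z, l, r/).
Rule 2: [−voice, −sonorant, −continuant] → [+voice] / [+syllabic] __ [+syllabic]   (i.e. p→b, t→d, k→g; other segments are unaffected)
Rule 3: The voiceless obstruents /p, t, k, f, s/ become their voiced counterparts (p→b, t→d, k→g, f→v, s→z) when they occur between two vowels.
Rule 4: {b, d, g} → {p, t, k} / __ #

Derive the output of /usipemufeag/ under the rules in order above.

uzibemuveak

Rule 1 (nasal place assimilation): no segment meets the environment; /usipemufeag/ is unchanged.
Rule 2 (intervocalic voicing): /p/ is a voiceless stop between vowels /i/ and /e/, so it voices to [b]. /usipemufeag/ → usibemufeag.
Rule 3 (intervocalic voicing): /s/ is a voiceless obstruent between vowels /u/ and /i/, so it voices to [z]. /f/ is a voiceless obstruent between vowels /u/ and /e/, so it voices to [v]. /usibemufeag/ → uzibemuveag.
Rule 4 (final devoicing): /g/ is a voiced stop in word-final position, so it devoices to [k]. /uzibemuveag/ → uzibemuveak.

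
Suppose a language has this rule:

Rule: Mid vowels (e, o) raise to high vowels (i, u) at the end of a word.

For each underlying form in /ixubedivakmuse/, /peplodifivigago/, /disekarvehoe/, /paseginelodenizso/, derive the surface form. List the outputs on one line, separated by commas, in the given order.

ixubedivakmusi, peplodifivigagu, disekarvehoi, paseginelodenizsu

/ixubedivakmuse/: /e/ is a mid vowel in word-final position, so it raises to [i]. → [ixubedivakmusi].
/peplodifivigago/: /o/ is a mid vowel in word-final position, so it raises to [u]. → [peplodifivigagu].
/disekarvehoe/: /e/ is a mid vowel in word-final position, so it raises to [i]. → [disekarvehoi].
/paseginelodenizso/: /o/ is a mid vowel in word-final position, so it raises to [u]. → [paseginelodenizsu].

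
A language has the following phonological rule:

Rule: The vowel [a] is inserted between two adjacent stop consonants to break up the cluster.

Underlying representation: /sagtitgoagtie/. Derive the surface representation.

sagatitagoagatie

/g/ and /t/ form a stop–stop cluster, so [a] is inserted between them.
/t/ and /g/ form a stop–stop cluster, so [a] is inserted between them.
/g/ and /t/ form a stop–stop cluster, so [a] is inserted between them.
Surface form: [sagatitagoagatie].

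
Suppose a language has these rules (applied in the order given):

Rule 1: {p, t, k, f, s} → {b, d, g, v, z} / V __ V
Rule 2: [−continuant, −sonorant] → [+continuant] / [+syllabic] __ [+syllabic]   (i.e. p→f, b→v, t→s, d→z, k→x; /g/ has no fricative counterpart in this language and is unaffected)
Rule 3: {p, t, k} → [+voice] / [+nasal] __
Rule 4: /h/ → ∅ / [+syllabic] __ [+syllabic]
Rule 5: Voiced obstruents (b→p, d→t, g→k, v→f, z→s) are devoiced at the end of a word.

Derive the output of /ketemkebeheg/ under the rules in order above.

kezemgeveek

Rule 1 (intervocalic voicing): /t/ is a voiceless obstruent between vowels /e/ and /e/, so it voices to [d]. /ketemkebeheg/ → kedemkebeheg.
Rule 2 (intervocalic spirantization): /d/ is a stop between vowels /e/ and /e/, so it spirantizes to the fricative [z]. /b/ is a stop between vowels /e/ and /e/, so it spirantizes to the fricative [v]. /kedemkebeheg/ → kezemkeveheg.
Rule 3 (post-nasal voicing): /k/ is a voiceless stop immediately after the nasal /m/, so it voices to [g]. /kezemkeveheg/ → kezemgeveheg.
Rule 4 (intervocalic h-deletion): /h/ occurs between vowels /e/ and /e/, so it deletes. /kezemgeveheg/ → kezemgeveeg.
Rule 5 (final devoicing): /g/ is a voiced obstruent in word-final position, so it devoices to [k]. /kezemgeveeg/ → kezemgeveek.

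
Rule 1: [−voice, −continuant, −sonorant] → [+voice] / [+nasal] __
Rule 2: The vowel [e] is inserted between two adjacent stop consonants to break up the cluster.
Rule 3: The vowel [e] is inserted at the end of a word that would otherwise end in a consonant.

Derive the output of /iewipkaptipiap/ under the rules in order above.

Rule 1 (post-nasal voicing): no segment meets the environment; /iewipkaptipiap/ is unchanged.
Rule 2 (stop-cluster e-epenthesis): /p/ and /k/ form a stop–stop cluster, so [e] is inserted between them. /p/ and /t/ form a stop–stop cluster, so [e] is inserted between them. /iewipkaptipiap/ → iewipekapetipiap.
Rule 3 (final e-epenthesis): the form ends in the consonant /p/, so [e] is inserted word-finally. /iewipekapetipiap/ → iewipekapetipiape.

iewipekapetipiape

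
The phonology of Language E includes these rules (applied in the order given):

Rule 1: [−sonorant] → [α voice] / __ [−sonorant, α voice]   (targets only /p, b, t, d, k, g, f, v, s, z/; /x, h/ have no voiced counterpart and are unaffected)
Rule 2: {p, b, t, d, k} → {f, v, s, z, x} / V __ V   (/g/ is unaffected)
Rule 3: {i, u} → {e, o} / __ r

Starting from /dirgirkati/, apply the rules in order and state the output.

dergerkasi

Rule 1 (regressive voicing assimilation): no segment meets the environment; /dirgirkati/ is unchanged.
Rule 2 (intervocalic spirantization): /t/ is a stop between vowels /a/ and /i/, so it spirantizes to the fricative [s]. /dirgirkati/ → dirgirkasi.
Rule 3 (pre-rhotic lowering): /i/ is a high vowel immediately before /r/, so it lowers to [e]. /i/ is a high vowel immediately before /r/, so it lowers to [e]. /dirgirkasi/ → dergerkasi.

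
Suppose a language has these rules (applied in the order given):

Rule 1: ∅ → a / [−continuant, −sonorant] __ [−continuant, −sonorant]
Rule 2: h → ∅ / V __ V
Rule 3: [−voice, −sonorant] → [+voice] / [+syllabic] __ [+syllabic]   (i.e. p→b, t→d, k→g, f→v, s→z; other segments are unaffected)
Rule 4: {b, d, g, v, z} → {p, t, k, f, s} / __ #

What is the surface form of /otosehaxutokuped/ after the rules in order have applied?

Rule 1 (stop-cluster a-epenthesis): no segment meets the environment; /otosehaxutokuped/ is unchanged.
Rule 2 (intervocalic h-deletion): /h/ occurs between vowels /e/ and /a/, so it deletes. /otosehaxutokuped/ → otoseaxutokuped.
Rule 3 (intervocalic voicing): /t/ is a voiceless obstruent between vowels /o/ and /o/, so it voices to [d]. /s/ is a voiceless obstruent between vowels /o/ and /e/, so it voices to [z]. /t/ is a voiceless obstruent between vowels /u/ and /o/, so it voices to [d]. /k/ is a voiceless obstruent between vowels /o/ and /u/, so it voices to [g]. /p/ is a voiceless obstruent between vowels /u/ and /e/, so it voices to [b]. /otoseaxutokuped/ → odozeaxudogubed.
Rule 4 (final devoicing): /d/ is a voiced obstruent in word-final position, so it devoices to [t]. /odozeaxudogubed/ → odozeaxudogubet.

odozeaxudogubet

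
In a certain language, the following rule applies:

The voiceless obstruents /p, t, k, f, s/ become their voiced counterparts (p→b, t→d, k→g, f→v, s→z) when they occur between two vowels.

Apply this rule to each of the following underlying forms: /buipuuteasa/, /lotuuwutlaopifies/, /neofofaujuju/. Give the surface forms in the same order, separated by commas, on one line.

/buipuuteasa/: /p/ is a voiceless obstruent between vowels /i/ and /u/, so it voices to [b]. /t/ is a voiceless obstruent between vowels /u/ and /e/, so it voices to [d]. /s/ is a voiceless obstruent between vowels /a/ and /a/, so it voices to [z]. → [buibuudeaza].
/lotuuwutlaopifies/: /t/ is a voiceless obstruent between vowels /o/ and /u/, so it voices to [d]. /p/ is a voiceless obstruent between vowels /o/ and /i/, so it voices to [b]. /f/ is a voiceless obstruent between vowels /i/ and /i/, so it voices to [v]. → [loduuwutlaobivies].
/neofofaujuju/: /f/ is a voiceless obstruent between vowels /o/ and /o/, so it voices to [v]. /f/ is a voiceless obstruent between vowels /o/ and /a/, so it voices to [v]. → [neovovaujuju].

buibuudeaza, loduuwutlaobivies, neovovaujuju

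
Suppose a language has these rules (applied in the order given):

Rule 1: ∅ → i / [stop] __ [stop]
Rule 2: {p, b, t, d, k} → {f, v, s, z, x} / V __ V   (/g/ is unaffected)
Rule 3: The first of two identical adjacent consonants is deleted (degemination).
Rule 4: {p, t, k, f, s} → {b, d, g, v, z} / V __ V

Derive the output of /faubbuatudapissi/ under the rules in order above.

Rule 1 (stop-cluster i-epenthesis): /b/ and /b/ form a stop–stop cluster, so [i] is inserted between them. /faubbuatudapissi/ → faubibuatudapissi.
Rule 2 (intervocalic spirantization): /b/ is a stop between vowels /u/ and /i/, so it spirantizes to the fricative [v]. /b/ is a stop between vowels /i/ and /u/, so it spirantizes to the fricative [v]. /t/ is a stop between vowels /a/ and /u/, so it spirantizes to the fricative [s]. /d/ is a stop between vowels /u/ and /a/, so it spirantizes to the fricative [z]. /p/ is a stop between vowels /a/ and /i/, so it spirantizes to the fricative [f]. /faubibuatudapissi/ → fauvivuasuzafissi.
Rule 3 (degemination): /ss/ is a geminate; the first /s/ deletes. /fauvivuasuzafissi/ → fauvivuasuzafisi.
Rule 4 (intervocalic voicing): /s/ is a voiceless obstruent between vowels /a/ and /u/, so it voices to [z]. /f/ is a voiceless obstruent between vowels /a/ and /i/, so it voices to [v]. /s/ is a voiceless obstruent between vowels /i/ and /i/, so it voices to [z]. /fauvivuasuzafisi/ → fauvivuazuzavizi.

fauvivuazuzavizi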